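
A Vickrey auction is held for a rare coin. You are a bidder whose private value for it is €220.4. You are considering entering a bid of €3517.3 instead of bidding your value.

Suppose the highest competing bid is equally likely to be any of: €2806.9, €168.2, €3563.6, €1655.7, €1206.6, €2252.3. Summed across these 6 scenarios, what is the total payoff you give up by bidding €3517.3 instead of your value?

The deviation costs you only when the competing bid falls strictly between €220.4 and €3517.3; elsewhere both bids give the same outcome.
€2806.9: truthful payoff €0, deviation payoff −€2586.5 → loss €2586.5.
€168.2: outcomes coincide → loss €0.
€3563.6: outcomes coincide → loss €0.
€1655.7: truthful payoff €0, deviation payoff −€1435.3 → loss €1435.3.
€1206.6: truthful payoff €0, deviation payoff −€986.2 → loss €986.2.
€2252.3: truthful payoff €0, deviation payoff −€2031.9 → loss €2031.9.
Total loss = €2586.5 + €1435.3 + €986.2 + €2031.9 = €7039.9.
In a second-price auction your bid sets only whether you win, not what you pay, so bidding your true value is weakly dominant.

€7039.9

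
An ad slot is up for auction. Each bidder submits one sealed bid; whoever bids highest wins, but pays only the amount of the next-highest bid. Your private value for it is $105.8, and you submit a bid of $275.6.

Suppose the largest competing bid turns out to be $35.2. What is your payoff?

$70.6

Your bid $275.6 exceeds the highest competing bid $35.2, so you win.
In a second-price auction the winner pays the second-highest bid, $35.2.
Payoff = value − price = $105.8 − $35.2 = $70.6.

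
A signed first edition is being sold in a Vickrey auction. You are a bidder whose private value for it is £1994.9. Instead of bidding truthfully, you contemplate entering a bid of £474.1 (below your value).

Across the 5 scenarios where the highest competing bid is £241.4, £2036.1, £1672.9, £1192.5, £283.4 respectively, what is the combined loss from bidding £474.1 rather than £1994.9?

The deviation costs you only when the competing bid falls strictly between £474.1 and £1994.9; elsewhere both bids give the same outcome.
£241.4: outcomes coincide → loss £0.
£2036.1: outcomes coincide → loss £0.
£1672.9: truthful payoff £322, deviation payoff £0 → loss £322.
£1192.5: truthful payoff £802.4, deviation payoff £0 → loss £802.4.
£283.4: outcomes coincide → loss £0.
Total loss = £322 + £802.4 = £1124.4.
Truthful bidding weakly dominates here: raising your bid can only win items priced above your value, and lowering it can only forfeit items priced below.

£1124.4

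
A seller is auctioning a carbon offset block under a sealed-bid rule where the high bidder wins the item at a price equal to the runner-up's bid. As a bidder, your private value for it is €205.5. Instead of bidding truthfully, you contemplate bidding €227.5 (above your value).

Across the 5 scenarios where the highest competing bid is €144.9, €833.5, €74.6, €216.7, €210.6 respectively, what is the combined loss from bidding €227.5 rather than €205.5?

The deviation costs you only when the competing bid falls strictly between €205.5 and €227.5; elsewhere both bids give the same outcome.
€144.9: outcomes coincide → loss €0.
€833.5: outcomes coincide → loss €0.
€74.6: outcomes coincide → loss €0.
€216.7: truthful payoff €0, deviation payoff −€11.2 → loss €11.2.
€210.6: truthful payoff €0, deviation payoff −€5.1 → loss €5.1.
Total loss = €11.2 + €5.1 = €16.3.

€16.3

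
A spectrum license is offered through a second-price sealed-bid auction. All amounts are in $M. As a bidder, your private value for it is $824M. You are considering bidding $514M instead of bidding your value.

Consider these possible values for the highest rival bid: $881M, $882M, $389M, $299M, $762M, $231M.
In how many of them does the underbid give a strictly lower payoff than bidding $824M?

The deviation hurts exactly when the highest competing bid lies strictly between $514M and $824M — underbidding then forfeits a profitable win.
$881M: above both → same outcome either way.
$882M: above both → same outcome either way.
$389M: below both → same outcome either way.
$299M: below both → same outcome either way.
$762M: inside the interval → strictly worse (loss $62M).
$231M: below both → same outcome either way.
Count: 1.

1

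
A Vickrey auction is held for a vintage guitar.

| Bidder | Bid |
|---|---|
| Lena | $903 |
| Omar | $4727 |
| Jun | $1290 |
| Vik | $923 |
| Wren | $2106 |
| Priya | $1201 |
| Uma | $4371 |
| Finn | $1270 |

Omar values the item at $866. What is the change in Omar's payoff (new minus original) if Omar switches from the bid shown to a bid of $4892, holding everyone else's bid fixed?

The highest bid among the other bidders is $4371; Omar's bid doesn't change that.
Original bid $4727: Omar is highest, pays the top rival bid $4371; payoff $866 − $4371 = −$3505.
Alternative bid $4892: Omar is highest, pays the top rival bid $4371; payoff $866 − $4371 = −$3505.
Change in payoff = −$3505 − (−$3505) = $0.

$0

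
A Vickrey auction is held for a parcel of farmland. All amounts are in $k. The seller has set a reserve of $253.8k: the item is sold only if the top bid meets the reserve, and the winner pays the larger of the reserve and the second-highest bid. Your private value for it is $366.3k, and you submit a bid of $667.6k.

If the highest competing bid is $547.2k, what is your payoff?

Your bid $667.6k is the highest and exceeds the reserve.
Price = max(second-highest bid, reserve) = max($547.2k, $253.8k) = $547.2k.
Payoff = $366.3k − $547.2k = −$180.9k.

−$180.9k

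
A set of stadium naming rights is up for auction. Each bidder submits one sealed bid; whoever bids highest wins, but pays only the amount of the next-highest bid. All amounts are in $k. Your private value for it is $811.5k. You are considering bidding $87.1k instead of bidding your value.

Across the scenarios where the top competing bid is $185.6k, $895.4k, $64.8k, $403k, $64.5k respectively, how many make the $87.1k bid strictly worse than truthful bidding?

The deviation hurts exactly when the highest competing bid lies strictly between $87.1k and $811.5k — underbidding then forfeits a profitable win.
$185.6k: inside the interval → strictly worse (loss $625.9k).
$895.4k: above both → same outcome either way.
$64.8k: below both → same outcome either way.
$403k: inside the interval → strictly worse (loss $408.5k).
$64.5k: below both → same outcome either way.
Count: 2.

2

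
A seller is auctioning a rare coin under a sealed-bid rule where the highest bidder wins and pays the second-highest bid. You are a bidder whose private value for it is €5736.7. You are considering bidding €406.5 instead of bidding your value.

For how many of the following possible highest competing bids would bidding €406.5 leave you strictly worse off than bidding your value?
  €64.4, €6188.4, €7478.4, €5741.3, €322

0

The deviation hurts exactly when the highest competing bid lies strictly between €406.5 and €5736.7 — underbidding then forfeits a profitable win.
€64.4: below both → same outcome either way.
€6188.4: above both → same outcome either way.
€7478.4: above both → same outcome either way.
€5741.3: above both → same outcome either way.
€322: below both → same outcome either way.
Count: 0.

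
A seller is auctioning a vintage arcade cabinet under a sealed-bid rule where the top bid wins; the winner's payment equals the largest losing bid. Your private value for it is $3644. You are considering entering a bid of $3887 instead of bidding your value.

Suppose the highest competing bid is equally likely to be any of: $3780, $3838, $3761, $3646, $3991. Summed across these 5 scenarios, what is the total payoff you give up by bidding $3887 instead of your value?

The deviation costs you only when the competing bid falls strictly between $3644 and $3887; elsewhere both bids give the same outcome.
$3780: truthful payoff $0, deviation payoff −$136 → loss $136.
$3838: truthful payoff $0, deviation payoff −$194 → loss $194.
$3761: truthful payoff $0, deviation payoff −$117 → loss $117.
$3646: truthful payoff $0, deviation payoff −$2 → loss $2.
$3991: outcomes coincide → loss $0.
Total loss = $136 + $194 + $117 + $2 = $449.

$449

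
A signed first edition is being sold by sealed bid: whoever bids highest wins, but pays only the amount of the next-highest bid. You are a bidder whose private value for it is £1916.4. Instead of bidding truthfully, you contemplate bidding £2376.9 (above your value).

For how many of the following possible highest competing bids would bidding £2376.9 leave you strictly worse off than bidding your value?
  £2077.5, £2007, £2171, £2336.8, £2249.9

5

The deviation hurts exactly when the highest competing bid lies strictly between £1916.4 and £2376.9 — overbidding then wins at a price above your value.
£2077.5: inside the interval → strictly worse (loss £161.1).
£2007: inside the interval → strictly worse (loss £90.6).
£2171: inside the interval → strictly worse (loss £254.6).
£2336.8: inside the interval → strictly worse (loss £420.4).
£2249.9: inside the interval → strictly worse (loss £333.5).
Count: 5.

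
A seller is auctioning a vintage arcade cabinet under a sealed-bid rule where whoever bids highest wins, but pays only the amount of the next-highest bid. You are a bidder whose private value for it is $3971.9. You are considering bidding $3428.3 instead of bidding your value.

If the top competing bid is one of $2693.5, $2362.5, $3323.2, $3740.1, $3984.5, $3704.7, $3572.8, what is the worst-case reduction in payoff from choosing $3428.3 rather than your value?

$399.1

$2693.5: same outcome either way → loss $0.
$2362.5: same outcome either way → loss $0.
$3323.2: same outcome either way → loss $0.
$3740.1: truthful gives $231.8, deviation gives $0 → loss $231.8.
$3984.5: same outcome either way → loss $0.
$3704.7: truthful gives $267.2, deviation gives $0 → loss $267.2.
$3572.8: truthful gives $399.1, deviation gives $0 → loss $399.1.
Maximum loss: $399.1.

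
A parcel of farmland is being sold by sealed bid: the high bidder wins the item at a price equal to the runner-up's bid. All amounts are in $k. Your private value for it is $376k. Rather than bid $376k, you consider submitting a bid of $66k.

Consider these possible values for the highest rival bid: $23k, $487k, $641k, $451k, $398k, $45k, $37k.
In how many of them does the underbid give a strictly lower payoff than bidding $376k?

0

The deviation hurts exactly when the highest competing bid lies strictly between $66k and $376k — underbidding then forfeits a profitable win.
$23k: below both → same outcome either way.
$487k: above both → same outcome either way.
$641k: above both → same outcome either way.
$451k: above both → same outcome either way.
$398k: above both → same outcome either way.
$45k: below both → same outcome either way.
$37k: below both → same outcome either way.
Count: 0.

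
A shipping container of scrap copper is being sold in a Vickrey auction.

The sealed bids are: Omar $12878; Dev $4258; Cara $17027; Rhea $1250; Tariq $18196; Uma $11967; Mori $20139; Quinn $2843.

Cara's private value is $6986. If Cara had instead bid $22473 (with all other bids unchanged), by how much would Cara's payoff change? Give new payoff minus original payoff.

−$13153

The highest bid among the other bidders is $20139; Cara's bid doesn't change that.
Original bid $17027: Cara is not highest (top rival bid is $20139); payoff $0.
Alternative bid $22473: Cara is highest, pays the top rival bid $20139; payoff $6986 − $20139 = −$13153.
Change in payoff = −$13153 − ($0) = −$13153.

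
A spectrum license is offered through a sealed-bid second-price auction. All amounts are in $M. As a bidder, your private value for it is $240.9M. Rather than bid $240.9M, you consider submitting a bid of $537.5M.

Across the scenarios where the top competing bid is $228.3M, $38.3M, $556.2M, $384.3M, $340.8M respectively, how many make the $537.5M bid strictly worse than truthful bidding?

The deviation hurts exactly when the highest competing bid lies strictly between $240.9M and $537.5M — overbidding then wins at a price above your value.
$228.3M: below both → same outcome either way.
$38.3M: below both → same outcome either way.
$556.2M: above both → same outcome either way.
$384.3M: inside the interval → strictly worse (loss $143.4M).
$340.8M: inside the interval → strictly worse (loss $99.9M).
Count: 2.

2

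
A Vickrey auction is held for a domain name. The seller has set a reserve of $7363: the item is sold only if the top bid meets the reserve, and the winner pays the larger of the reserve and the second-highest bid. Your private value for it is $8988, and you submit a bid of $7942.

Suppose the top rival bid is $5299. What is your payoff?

$1625

Your bid $7942 is the highest and exceeds the reserve.
Price = max(second-highest bid, reserve) = max($5299, $7363) = $7363.
Payoff = $8988 − $7363 = $1625.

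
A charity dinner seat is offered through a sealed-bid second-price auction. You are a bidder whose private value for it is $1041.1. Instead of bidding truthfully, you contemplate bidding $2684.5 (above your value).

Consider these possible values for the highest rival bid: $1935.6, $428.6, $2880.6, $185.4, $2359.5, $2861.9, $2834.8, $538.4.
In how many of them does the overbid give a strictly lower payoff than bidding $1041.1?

The deviation hurts exactly when the highest competing bid lies strictly between $1041.1 and $2684.5 — overbidding then wins at a price above your value.
$1935.6: inside the interval → strictly worse (loss $894.5).
$428.6: below both → same outcome either way.
$2880.6: above both → same outcome either way.
$185.4: below both → same outcome either way.
$2359.5: inside the interval → strictly worse (loss $1318.4).
$2861.9: above both → same outcome either way.
$2834.8: above both → same outcome either way.
$538.4: below both → same outcome either way.
Count: 2.

2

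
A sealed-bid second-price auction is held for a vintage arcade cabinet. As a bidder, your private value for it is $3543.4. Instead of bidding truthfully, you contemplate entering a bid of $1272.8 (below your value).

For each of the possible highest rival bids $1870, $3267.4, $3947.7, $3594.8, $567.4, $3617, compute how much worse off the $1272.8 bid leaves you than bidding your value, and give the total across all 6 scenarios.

The deviation costs you only when the competing bid falls strictly between $1272.8 and $3543.4; elsewhere both bids give the same outcome.
$1870: truthful payoff $1673.4, deviation payoff $0 → loss $1673.4.
$3267.4: truthful payoff $276, deviation payoff $0 → loss $276.
$3947.7: outcomes coincide → loss $0.
$3594.8: outcomes coincide → loss $0.
$567.4: outcomes coincide → loss $0.
$3617: outcomes coincide → loss $0.
Total loss = $1673.4 + $276 = $1949.4.

$1949.4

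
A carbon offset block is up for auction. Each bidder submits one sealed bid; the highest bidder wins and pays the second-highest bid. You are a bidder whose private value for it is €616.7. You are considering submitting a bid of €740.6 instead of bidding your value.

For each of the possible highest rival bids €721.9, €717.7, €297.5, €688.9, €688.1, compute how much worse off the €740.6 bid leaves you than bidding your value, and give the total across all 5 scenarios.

€349.8

The deviation costs you only when the competing bid falls strictly between €616.7 and €740.6; elsewhere both bids give the same outcome.
€721.9: truthful payoff €0, deviation payoff −€105.2 → loss €105.2.
€717.7: truthful payoff €0, deviation payoff −€101 → loss €101.
€297.5: outcomes coincide → loss €0.
€688.9: truthful payoff €0, deviation payoff −€72.2 → loss €72.2.
€688.1: truthful payoff €0, deviation payoff −€71.4 → loss €71.4.
Total loss = €105.2 + €101 + €72.2 + €71.4 = €349.8.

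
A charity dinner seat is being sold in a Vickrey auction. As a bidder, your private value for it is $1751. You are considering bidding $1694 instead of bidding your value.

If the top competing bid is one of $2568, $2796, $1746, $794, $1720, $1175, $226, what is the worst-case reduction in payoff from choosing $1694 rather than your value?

$31

$2568: same outcome either way → loss $0.
$2796: same outcome either way → loss $0.
$1746: truthful gives $5, deviation gives $0 → loss $5.
$794: same outcome either way → loss $0.
$1720: truthful gives $31, deviation gives $0 → loss $31.
$1175: same outcome either way → loss $0.
$226: same outcome either way → loss $0.
Maximum loss: $31.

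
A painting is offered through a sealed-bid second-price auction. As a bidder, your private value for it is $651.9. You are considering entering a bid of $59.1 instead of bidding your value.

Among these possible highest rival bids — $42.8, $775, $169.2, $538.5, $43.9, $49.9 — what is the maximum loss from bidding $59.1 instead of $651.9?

$42.8: same outcome either way → loss $0.
$775: same outcome either way → loss $0.
$169.2: truthful gives $482.7, deviation gives $0 → loss $482.7.
$538.5: truthful gives $113.4, deviation gives $0 → loss $113.4.
$43.9: same outcome either way → loss $0.
$49.9: same outcome either way → loss $0.
Maximum loss: $482.7.

$482.7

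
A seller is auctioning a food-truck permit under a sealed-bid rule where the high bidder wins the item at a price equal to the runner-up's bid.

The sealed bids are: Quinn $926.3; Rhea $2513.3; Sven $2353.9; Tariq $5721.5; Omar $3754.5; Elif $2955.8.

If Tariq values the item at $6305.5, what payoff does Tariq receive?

Highest bid: Tariq at $5721.5, so Tariq wins.
Second-highest bid: Omar at $3754.5 — that is the price the winner pays.
Tariq's payoff = value − price = $6305.5 − $3754.5 = $2551.

$2551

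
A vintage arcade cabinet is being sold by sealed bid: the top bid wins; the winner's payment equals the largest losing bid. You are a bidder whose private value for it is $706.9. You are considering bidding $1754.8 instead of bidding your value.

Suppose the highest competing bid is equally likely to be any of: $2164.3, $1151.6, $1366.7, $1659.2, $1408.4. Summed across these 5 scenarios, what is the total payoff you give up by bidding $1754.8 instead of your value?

$2758.3

The deviation costs you only when the competing bid falls strictly between $706.9 and $1754.8; elsewhere both bids give the same outcome.
$2164.3: outcomes coincide → loss $0.
$1151.6: truthful payoff $0, deviation payoff −$444.7 → loss $444.7.
$1366.7: truthful payoff $0, deviation payoff −$659.8 → loss $659.8.
$1659.2: truthful payoff $0, deviation payoff −$952.3 → loss $952.3.
$1408.4: truthful payoff $0, deviation payoff −$701.5 → loss $701.5.
Total loss = $444.7 + $659.8 + $952.3 + $701.5 = $2758.3.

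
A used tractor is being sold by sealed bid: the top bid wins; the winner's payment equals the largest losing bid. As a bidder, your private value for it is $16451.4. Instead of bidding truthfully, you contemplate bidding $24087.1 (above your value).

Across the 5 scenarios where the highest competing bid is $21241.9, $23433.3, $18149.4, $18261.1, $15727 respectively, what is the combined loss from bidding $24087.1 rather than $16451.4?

The deviation costs you only when the competing bid falls strictly between $16451.4 and $24087.1; elsewhere both bids give the same outcome.
$21241.9: truthful payoff $0, deviation payoff −$4790.5 → loss $4790.5.
$23433.3: truthful payoff $0, deviation payoff −$6981.9 → loss $6981.9.
$18149.4: truthful payoff $0, deviation payoff −$1698 → loss $1698.
$18261.1: truthful payoff $0, deviation payoff −$1809.7 → loss $1809.7.
$15727: outcomes coincide → loss $0.
Total loss = $4790.5 + $6981.9 + $1698 + $1809.7 = $15280.1.

$15280.1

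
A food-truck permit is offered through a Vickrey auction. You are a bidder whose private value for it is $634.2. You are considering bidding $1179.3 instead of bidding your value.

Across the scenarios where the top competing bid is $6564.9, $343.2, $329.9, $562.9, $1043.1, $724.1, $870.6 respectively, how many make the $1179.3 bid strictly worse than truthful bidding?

The deviation hurts exactly when the highest competing bid lies strictly between $634.2 and $1179.3 — overbidding then wins at a price above your value.
$6564.9: above both → same outcome either way.
$343.2: below both → same outcome either way.
$329.9: below both → same outcome either way.
$562.9: below both → same outcome either way.
$1043.1: inside the interval → strictly worse (loss $408.9).
$724.1: inside the interval → strictly worse (loss $89.9).
$870.6: inside the interval → strictly worse (loss $236.4).
Count: 3.

3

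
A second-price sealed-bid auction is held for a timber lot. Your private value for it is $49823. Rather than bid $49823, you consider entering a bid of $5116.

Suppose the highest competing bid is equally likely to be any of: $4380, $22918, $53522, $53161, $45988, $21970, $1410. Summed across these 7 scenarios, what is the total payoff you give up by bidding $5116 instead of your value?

$58593

The deviation costs you only when the competing bid falls strictly between $5116 and $49823; elsewhere both bids give the same outcome.
$4380: outcomes coincide → loss $0.
$22918: truthful payoff $26905, deviation payoff $0 → loss $26905.
$53522: outcomes coincide → loss $0.
$53161: outcomes coincide → loss $0.
$45988: truthful payoff $3835, deviation payoff $0 → loss $3835.
$21970: truthful payoff $27853, deviation payoff $0 → loss $27853.
$1410: outcomes coincide → loss $0.
Total loss = $26905 + $3835 + $27853 = $58593.
In a second-price auction your bid sets only whether you win, not what you pay, so bidding your true value is weakly dominant.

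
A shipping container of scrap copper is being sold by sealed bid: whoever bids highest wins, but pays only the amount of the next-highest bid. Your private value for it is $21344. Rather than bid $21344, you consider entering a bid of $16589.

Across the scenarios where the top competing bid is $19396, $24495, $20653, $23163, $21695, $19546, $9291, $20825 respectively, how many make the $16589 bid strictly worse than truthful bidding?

4

The deviation hurts exactly when the highest competing bid lies strictly between $16589 and $21344 — underbidding then forfeits a profitable win.
$19396: inside the interval → strictly worse (loss $1948).
$24495: above both → same outcome either way.
$20653: inside the interval → strictly worse (loss $691).
$23163: above both → same outcome either way.
$21695: above both → same outcome either way.
$19546: inside the interval → strictly worse (loss $1798).
$9291: below both → same outcome either way.
$20825: inside the interval → strictly worse (loss $519).
Count: 4.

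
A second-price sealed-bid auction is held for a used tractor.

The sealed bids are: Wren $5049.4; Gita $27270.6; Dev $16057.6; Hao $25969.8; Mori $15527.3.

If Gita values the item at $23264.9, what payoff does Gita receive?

−$2704.9

Highest bid: Gita at $27270.6, so Gita wins.
Second-highest bid: Hao at $25969.8 — that is the price the winner pays.
Gita's payoff = value − price = $23264.9 − $25969.8 = −$2704.9.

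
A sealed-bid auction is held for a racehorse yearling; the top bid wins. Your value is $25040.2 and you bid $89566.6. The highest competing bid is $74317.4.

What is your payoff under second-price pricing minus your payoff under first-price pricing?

$15249.2

You have the highest bid, so you win under either rule.
Second-price: pay $74317.4 → payoff −$49277.2.
First-price: pay your own bid $89566.6 → payoff −$64526.4.
Difference = −$49277.2 − (−$64526.4) = $15249.2.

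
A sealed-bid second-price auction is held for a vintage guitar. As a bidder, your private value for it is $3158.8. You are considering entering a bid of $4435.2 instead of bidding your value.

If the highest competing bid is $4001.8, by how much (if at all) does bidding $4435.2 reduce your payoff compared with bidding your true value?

$843

Bidding your value $3158.8: you lose (since $3158.8 < $4001.8). Payoff $0.
Bidding $4435.2: you win and pay $4001.8. Payoff $3158.8 − $4001.8 = −$843.
The competing bid $4001.8 lies between your value and your inflated bid, so overbidding wins an item priced above your value.
Loss from deviating = $0 − (−$843) = $843.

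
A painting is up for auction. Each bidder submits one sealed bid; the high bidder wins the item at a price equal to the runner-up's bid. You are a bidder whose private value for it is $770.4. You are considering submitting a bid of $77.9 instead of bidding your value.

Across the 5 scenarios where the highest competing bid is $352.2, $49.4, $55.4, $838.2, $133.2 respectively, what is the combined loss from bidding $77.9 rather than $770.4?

The deviation costs you only when the competing bid falls strictly between $77.9 and $770.4; elsewhere both bids give the same outcome.
$352.2: truthful payoff $418.2, deviation payoff $0 → loss $418.2.
$49.4: outcomes coincide → loss $0.
$55.4: outcomes coincide → loss $0.
$838.2: outcomes coincide → loss $0.
$133.2: truthful payoff $637.2, deviation payoff $0 → loss $637.2.
Total loss = $418.2 + $637.2 = $1055.4.

$1055.4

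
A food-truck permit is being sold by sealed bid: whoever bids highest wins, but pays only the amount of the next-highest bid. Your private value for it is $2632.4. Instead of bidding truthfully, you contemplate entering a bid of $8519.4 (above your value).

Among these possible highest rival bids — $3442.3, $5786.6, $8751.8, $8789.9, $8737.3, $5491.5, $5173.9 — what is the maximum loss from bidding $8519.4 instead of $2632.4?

$3154.2

$3442.3: truthful gives $0, deviation gives −$809.9 → loss $809.9.
$5786.6: truthful gives $0, deviation gives −$3154.2 → loss $3154.2.
$8751.8: same outcome either way → loss $0.
$8789.9: same outcome either way → loss $0.
$8737.3: same outcome either way → loss $0.
$5491.5: truthful gives $0, deviation gives −$2859.1 → loss $2859.1.
$5173.9: truthful gives $0, deviation gives −$2541.5 → loss $2541.5.
Maximum loss: $3154.2.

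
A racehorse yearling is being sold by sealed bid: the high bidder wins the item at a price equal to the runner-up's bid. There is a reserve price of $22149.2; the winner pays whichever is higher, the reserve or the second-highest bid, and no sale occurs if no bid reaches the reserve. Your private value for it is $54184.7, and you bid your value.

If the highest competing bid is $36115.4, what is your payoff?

$18069.3

Your bid $54184.7 is the highest and exceeds the reserve.
Price = max(second-highest bid, reserve) = max($36115.4, $22149.2) = $36115.4.
Payoff = $54184.7 − $36115.4 = $18069.3.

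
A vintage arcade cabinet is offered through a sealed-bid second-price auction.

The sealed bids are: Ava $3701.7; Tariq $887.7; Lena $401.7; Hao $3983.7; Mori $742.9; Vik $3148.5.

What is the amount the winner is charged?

Highest bid: Hao at $3983.7, so Hao wins.
Second-highest bid: Ava at $3701.7 — that is the price the winner pays.

$3701.7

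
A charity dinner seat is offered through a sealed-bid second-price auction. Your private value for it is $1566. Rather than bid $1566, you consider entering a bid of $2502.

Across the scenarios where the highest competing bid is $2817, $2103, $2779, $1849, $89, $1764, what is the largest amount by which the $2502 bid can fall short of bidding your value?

$537

$2817: same outcome either way → loss $0.
$2103: truthful gives $0, deviation gives −$537 → loss $537.
$2779: same outcome either way → loss $0.
$1849: truthful gives $0, deviation gives −$283 → loss $283.
$89: same outcome either way → loss $0.
$1764: truthful gives $0, deviation gives −$198 → loss $198.
Maximum loss: $537.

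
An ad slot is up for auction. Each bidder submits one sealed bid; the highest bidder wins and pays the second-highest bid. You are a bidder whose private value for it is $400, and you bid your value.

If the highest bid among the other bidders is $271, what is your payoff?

Your bid $400 exceeds the highest competing bid $271, so you win.
In a second-price auction the winner pays the second-highest bid, $271.
Payoff = value − price = $400 − $271 = $129.

$129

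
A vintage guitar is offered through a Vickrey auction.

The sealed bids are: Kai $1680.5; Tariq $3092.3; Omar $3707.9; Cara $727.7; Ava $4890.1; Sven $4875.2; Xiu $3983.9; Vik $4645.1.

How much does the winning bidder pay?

$4875.2

Highest bid: Ava at $4890.1, so Ava wins.
Second-highest bid: Sven at $4875.2 — that is the price the winner pays.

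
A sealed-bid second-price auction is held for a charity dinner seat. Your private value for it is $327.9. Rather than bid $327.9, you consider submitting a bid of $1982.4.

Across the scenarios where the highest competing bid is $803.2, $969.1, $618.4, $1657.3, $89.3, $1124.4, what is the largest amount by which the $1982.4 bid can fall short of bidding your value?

$803.2: truthful gives $0, deviation gives −$475.3 → loss $475.3.
$969.1: truthful gives $0, deviation gives −$641.2 → loss $641.2.
$618.4: truthful gives $0, deviation gives −$290.5 → loss $290.5.
$1657.3: truthful gives $0, deviation gives −$1329.4 → loss $1329.4.
$89.3: same outcome either way → loss $0.
$1124.4: truthful gives $0, deviation gives −$796.5 → loss $796.5.
Maximum loss: $1329.4.

$1329.4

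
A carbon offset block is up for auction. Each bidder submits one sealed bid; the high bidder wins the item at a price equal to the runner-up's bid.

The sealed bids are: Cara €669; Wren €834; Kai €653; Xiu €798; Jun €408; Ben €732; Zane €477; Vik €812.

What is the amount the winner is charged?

Highest bid: Wren at €834, so Wren wins.
Second-highest bid: Vik at €812 — that is the price the winner pays.

€812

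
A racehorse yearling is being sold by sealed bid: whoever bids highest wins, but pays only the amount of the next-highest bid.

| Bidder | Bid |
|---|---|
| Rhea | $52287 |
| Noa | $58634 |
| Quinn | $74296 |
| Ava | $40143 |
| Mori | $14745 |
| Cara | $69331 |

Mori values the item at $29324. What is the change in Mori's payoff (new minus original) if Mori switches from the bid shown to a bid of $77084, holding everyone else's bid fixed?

The highest bid among the other bidders is $74296; Mori's bid doesn't change that.
Original bid $14745: Mori is not highest (top rival bid is $74296); payoff $0.
Alternative bid $77084: Mori is highest, pays the top rival bid $74296; payoff $29324 − $74296 = −$44972.
Change in payoff = −$44972 − ($0) = −$44972.

−$44972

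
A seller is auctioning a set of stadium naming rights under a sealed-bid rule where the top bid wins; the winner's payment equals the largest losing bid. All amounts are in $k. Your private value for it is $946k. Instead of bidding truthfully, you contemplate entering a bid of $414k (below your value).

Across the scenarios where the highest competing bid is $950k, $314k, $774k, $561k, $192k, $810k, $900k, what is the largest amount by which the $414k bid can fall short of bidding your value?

$385k

$950k: same outcome either way → loss $0k.
$314k: same outcome either way → loss $0k.
$774k: truthful gives $172k, deviation gives $0k → loss $172k.
$561k: truthful gives $385k, deviation gives $0k → loss $385k.
$192k: same outcome either way → loss $0k.
$810k: truthful gives $136k, deviation gives $0k → loss $136k.
$900k: truthful gives $46k, deviation gives $0k → loss $46k.
Maximum loss: $385k.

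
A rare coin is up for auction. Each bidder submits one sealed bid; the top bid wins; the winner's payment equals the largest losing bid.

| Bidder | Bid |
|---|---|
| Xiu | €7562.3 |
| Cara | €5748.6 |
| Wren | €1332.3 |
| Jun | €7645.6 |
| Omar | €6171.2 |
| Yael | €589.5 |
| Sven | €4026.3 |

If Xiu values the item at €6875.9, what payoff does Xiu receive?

€0

Highest bid: Jun at €7645.6, so Jun wins.
Second-highest bid: Xiu at €7562.3 — that is the price the winner pays.
Xiu did not win, so Xiu pays nothing and receives nothing: payoff €0.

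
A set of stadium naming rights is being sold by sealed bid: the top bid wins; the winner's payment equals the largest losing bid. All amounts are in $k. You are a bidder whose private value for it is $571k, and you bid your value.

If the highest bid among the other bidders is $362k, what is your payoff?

Your bid $571k exceeds the highest competing bid $362k, so you win.
In a second-price auction the winner pays the second-highest bid, $362k.
Payoff = value − price = $571k − $362k = $209k.

$209k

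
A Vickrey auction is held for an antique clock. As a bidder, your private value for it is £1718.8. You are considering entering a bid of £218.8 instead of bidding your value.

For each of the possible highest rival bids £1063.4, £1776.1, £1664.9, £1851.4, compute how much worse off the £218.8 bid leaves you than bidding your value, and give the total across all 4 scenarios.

£709.3

The deviation costs you only when the competing bid falls strictly between £218.8 and £1718.8; elsewhere both bids give the same outcome.
£1063.4: truthful payoff £655.4, deviation payoff £0 → loss £655.4.
£1776.1: outcomes coincide → loss £0.
£1664.9: truthful payoff £53.9, deviation payoff £0 → loss £53.9.
£1851.4: outcomes coincide → loss £0.
Total loss = £655.4 + £53.9 = £709.3.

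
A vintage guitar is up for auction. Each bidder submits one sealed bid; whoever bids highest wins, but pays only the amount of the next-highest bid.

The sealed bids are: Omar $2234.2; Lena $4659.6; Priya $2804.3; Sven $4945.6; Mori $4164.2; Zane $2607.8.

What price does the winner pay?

Highest bid: Sven at $4945.6, so Sven wins.
Second-highest bid: Lena at $4659.6 — that is the price the winner pays.

$4659.6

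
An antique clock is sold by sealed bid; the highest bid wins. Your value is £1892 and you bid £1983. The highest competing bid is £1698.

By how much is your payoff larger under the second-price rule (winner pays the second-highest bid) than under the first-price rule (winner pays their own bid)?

£285

You have the highest bid, so you win under either rule.
Second-price: pay £1698 → payoff £194.
First-price: pay your own bid £1983 → payoff −£91.
Difference = £194 − (−£91) = £285.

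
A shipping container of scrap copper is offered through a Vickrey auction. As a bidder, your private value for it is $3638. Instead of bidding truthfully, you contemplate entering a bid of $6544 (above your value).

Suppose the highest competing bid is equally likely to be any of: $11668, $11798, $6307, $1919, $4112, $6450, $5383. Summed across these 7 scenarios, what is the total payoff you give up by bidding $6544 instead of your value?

$7700

The deviation costs you only when the competing bid falls strictly between $3638 and $6544; elsewhere both bids give the same outcome.
$11668: outcomes coincide → loss $0.
$11798: outcomes coincide → loss $0.
$6307: truthful payoff $0, deviation payoff −$2669 → loss $2669.
$1919: outcomes coincide → loss $0.
$4112: truthful payoff $0, deviation payoff −$474 → loss $474.
$6450: truthful payoff $0, deviation payoff −$2812 → loss $2812.
$5383: truthful payoff $0, deviation payoff −$1745 → loss $1745.
Total loss = $2669 + $474 + $2812 + $1745 = $7700.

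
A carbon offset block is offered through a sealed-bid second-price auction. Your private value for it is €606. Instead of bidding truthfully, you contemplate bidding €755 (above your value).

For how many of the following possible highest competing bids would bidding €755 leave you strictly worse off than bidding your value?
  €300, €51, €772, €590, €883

0

The deviation hurts exactly when the highest competing bid lies strictly between €606 and €755 — overbidding then wins at a price above your value.
€300: below both → same outcome either way.
€51: below both → same outcome either way.
€772: above both → same outcome either way.
€590: below both → same outcome either way.
€883: above both → same outcome either way.
Count: 0.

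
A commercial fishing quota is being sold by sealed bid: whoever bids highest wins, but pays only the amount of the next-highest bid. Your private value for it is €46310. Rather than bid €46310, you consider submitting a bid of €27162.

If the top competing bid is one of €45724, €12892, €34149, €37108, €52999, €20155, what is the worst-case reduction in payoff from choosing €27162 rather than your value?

€45724: truthful gives €586, deviation gives €0 → loss €586.
€12892: same outcome either way → loss €0.
€34149: truthful gives €12161, deviation gives €0 → loss €12161.
€37108: truthful gives €9202, deviation gives €0 → loss €9202.
€52999: same outcome either way → loss €0.
€20155: same outcome either way → loss €0.
Maximum loss: €12161.

€12161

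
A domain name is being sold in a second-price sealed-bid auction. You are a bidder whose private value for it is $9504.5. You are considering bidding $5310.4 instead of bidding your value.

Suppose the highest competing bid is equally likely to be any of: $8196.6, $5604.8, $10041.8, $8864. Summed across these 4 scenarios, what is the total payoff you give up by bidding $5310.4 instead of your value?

The deviation costs you only when the competing bid falls strictly between $5310.4 and $9504.5; elsewhere both bids give the same outcome.
$8196.6: truthful payoff $1307.9, deviation payoff $0 → loss $1307.9.
$5604.8: truthful payoff $3899.7, deviation payoff $0 → loss $3899.7.
$10041.8: outcomes coincide → loss $0.
$8864: truthful payoff $640.5, deviation payoff $0 → loss $640.5.
Total loss = $1307.9 + $3899.7 + $640.5 = $5848.1.

$5848.1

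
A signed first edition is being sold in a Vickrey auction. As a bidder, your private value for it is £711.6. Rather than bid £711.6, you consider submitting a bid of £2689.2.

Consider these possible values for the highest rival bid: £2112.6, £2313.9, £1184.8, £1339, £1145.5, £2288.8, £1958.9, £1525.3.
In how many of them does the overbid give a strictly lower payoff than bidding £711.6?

The deviation hurts exactly when the highest competing bid lies strictly between £711.6 and £2689.2 — overbidding then wins at a price above your value.
£2112.6: inside the interval → strictly worse (loss £1401).
£2313.9: inside the interval → strictly worse (loss £1602.3).
£1184.8: inside the interval → strictly worse (loss £473.2).
£1339: inside the interval → strictly worse (loss £627.4).
£1145.5: inside the interval → strictly worse (loss £433.9).
£2288.8: inside the interval → strictly worse (loss £1577.2).
£1958.9: inside the interval → strictly worse (loss £1247.3).
£1525.3: inside the interval → strictly worse (loss £813.7).
Count: 8.

8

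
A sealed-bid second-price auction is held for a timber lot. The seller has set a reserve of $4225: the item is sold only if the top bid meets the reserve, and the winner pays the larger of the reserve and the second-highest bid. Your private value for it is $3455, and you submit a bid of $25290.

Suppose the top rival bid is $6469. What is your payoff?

Your bid $25290 is the highest and exceeds the reserve.
Price = max(second-highest bid, reserve) = max($6469, $4225) = $6469.
Payoff = $3455 − $6469 = −$3014.

−$3014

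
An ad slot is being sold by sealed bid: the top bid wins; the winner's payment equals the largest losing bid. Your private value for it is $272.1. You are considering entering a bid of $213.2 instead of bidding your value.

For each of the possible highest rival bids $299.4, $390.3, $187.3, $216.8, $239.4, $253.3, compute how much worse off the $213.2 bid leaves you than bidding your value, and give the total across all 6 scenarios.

$106.8

The deviation costs you only when the competing bid falls strictly between $213.2 and $272.1; elsewhere both bids give the same outcome.
$299.4: outcomes coincide → loss $0.
$390.3: outcomes coincide → loss $0.
$187.3: outcomes coincide → loss $0.
$216.8: truthful payoff $55.3, deviation payoff $0 → loss $55.3.
$239.4: truthful payoff $32.7, deviation payoff $0 → loss $32.7.
$253.3: truthful payoff $18.8, deviation payoff $0 → loss $18.8.
Total loss = $55.3 + $32.7 + $18.8 = $106.8.
Truthful bidding weakly dominates here: raising your bid can only win items priced above your value, and lowering it can only forfeit items priced below.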